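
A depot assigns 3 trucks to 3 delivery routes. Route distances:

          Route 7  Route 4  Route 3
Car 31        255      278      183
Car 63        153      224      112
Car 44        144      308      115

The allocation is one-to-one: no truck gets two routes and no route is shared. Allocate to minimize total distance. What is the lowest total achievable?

Minimum total: 534 km

Optimal: Car 31→Route 4 (278 km), Car 63→Route 3 (112 km), Car 44→Route 7 (144 km) — total 278+112+144 = 534 km.
Row-greedy (each truck in turn takes its cheapest remaining route) gives 644 km, worse by 110.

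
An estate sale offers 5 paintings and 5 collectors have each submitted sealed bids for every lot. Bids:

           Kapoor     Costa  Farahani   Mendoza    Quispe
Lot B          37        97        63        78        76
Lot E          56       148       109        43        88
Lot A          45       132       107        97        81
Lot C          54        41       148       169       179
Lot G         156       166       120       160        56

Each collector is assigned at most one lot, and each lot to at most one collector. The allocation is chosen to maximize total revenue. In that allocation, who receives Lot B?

Optimal: Kapoor→Lot G ($156), Costa→Lot E ($148), Farahani→Lot A ($107), Mendoza→Lot B ($78), Quispe→Lot C ($179) — total 156+148+107+78+179 = $668.
Row-greedy (each collector in turn takes its best remaining lot) gives $625, worse by 43.
Every other assignment is strictly worse.
Mendoza's own top lot is Lot C ($169), but forcing Mendoza→Lot C and reassigning the rest optimally gives only $656 — worse by 12.

Mendoza receives Lot B.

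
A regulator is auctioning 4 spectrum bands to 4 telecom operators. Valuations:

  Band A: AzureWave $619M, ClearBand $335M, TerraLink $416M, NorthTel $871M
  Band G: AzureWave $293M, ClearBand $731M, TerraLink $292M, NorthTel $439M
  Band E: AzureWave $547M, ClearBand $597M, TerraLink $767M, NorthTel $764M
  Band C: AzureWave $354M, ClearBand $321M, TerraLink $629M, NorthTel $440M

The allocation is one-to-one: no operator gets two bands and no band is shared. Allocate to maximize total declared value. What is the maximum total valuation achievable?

Maximum total: $2778M

Optimal: AzureWave→Band E ($547M), ClearBand→Band G ($731M), TerraLink→Band C ($629M), NorthTel→Band A ($871M) — total 547+731+629+871 = $2778M.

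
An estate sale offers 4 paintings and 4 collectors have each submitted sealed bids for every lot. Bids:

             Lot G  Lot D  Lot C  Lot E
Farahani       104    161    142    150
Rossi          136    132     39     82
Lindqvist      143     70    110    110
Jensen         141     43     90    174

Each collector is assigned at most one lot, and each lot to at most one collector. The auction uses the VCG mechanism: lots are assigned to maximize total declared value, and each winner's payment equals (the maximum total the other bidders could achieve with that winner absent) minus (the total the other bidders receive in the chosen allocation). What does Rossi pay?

Efficient allocation: Farahani→Lot C ($142), Rossi→Lot D ($132), Lindqvist→Lot G ($143), Jensen→Lot E ($174); total welfare W = $591.
Rossi receives Lot D at value $132, so the others get W − 132 = $459.
Without Rossi: best allocation of the remaining 3 bidders over all 4 lots is Farahani→Lot D ($161), Lindqvist→Lot G ($143), Jensen→Lot E ($174), total $478.
VCG payment = (others' best without Rossi) − (others' welfare with Rossi) = 478 − 459 = $19.

Rossi pays $19.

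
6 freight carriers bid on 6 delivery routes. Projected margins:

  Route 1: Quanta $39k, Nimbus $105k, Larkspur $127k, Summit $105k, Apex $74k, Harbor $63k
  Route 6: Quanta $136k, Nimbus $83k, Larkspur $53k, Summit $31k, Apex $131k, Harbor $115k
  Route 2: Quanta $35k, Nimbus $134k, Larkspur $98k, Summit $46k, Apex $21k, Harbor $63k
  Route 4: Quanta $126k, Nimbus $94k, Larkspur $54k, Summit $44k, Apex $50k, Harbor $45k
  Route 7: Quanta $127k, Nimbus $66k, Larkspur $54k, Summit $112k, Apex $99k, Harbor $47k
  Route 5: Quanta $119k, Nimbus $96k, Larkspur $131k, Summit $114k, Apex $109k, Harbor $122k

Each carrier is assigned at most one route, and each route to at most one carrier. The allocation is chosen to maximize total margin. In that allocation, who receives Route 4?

Optimal: Quanta→Route 4 ($126k), Nimbus→Route 2 ($134k), Larkspur→Route 1 ($127k), Summit→Route 7 ($112k), Apex→Route 6 ($131k), Harbor→Route 5 ($122k) — total 126+134+127+112+131+122 = $752k.
Row-greedy (each carrier in turn takes its best remaining route) gives $632k, worse by 120.
No other one-to-one assignment exceeds $752k.
Quanta's own top route is Route 6 ($136k), but forcing Quanta→Route 6 and reassigning the rest optimally gives only $681k — worse by 71.

Quanta receives Route 4.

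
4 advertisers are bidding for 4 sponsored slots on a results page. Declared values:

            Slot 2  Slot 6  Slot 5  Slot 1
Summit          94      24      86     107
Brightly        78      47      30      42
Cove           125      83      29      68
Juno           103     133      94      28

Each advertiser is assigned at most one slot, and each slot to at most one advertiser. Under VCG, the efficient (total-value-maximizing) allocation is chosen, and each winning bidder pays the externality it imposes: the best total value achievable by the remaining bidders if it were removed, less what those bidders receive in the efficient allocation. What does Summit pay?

Efficient allocation: Summit→Slot 1 ($107), Brightly→Slot 5 ($30), Cove→Slot 2 ($125), Juno→Slot 6 ($133); total welfare W = $395.
Summit receives Slot 1 at value $107, so the others get W − 107 = $288.
Without Summit: best allocation of the remaining 3 bidders over all 4 slots is Brightly→Slot 1 ($42), Cove→Slot 2 ($125), Juno→Slot 6 ($133), total $300.
VCG payment = (others' best without Summit) − (others' welfare with Summit) = 300 − 288 = $12.

Summit pays $12.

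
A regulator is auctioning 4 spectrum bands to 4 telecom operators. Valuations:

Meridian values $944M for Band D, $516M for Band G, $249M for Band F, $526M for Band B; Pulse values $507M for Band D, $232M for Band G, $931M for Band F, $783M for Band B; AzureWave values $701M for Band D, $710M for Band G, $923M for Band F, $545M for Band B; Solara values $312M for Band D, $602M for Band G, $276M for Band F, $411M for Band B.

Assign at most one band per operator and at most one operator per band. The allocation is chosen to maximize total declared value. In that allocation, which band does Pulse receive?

Optimal: Meridian→Band D ($944M), Pulse→Band B ($783M), AzureWave→Band F ($923M), Solara→Band G ($602M) — total 944+783+923+602 = $3252M.
Column-greedy (each band in turn goes to its best remaining operator) gives $2996M, worse by 256.
Every other assignment is strictly worse.
Pulse's own top band is Band F ($931M), but forcing Pulse→Band F and reassigning the rest optimally gives only $3022M — worse by 230.

Pulse receives Band B.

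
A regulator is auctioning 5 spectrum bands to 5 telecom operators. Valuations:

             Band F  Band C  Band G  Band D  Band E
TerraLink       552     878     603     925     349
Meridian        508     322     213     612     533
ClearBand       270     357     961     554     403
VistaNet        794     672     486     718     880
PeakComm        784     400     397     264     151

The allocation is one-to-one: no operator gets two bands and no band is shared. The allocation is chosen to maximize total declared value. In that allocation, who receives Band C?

TerraLink receives Band C.

Treat this as an assignment problem: match each operator to one band.
Optimal: TerraLink→Band C ($878M), Meridian→Band D ($612M), ClearBand→Band G ($961M), VistaNet→Band E ($880M), PeakComm→Band F ($784M) — total 878+612+961+880+784 = $4115M.
Row-greedy (each operator in turn takes its best remaining band) gives $3613M, worse by 502.
Swapping ClearBand↔PeakComm (ClearBand→Band F $270M, PeakComm→Band G $397M) loses 1078.
TerraLink's own top band is Band D ($925M), but forcing TerraLink→Band D and reassigning the rest optimally gives only $3875M — worse by 240.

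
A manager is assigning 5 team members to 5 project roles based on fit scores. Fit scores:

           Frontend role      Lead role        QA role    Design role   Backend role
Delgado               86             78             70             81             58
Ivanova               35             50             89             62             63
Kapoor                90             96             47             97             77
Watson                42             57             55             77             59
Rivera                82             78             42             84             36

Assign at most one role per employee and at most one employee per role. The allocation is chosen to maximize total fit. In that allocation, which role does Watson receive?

Watson receives Backend role.

This is a one-to-one assignment (maximum-weight bipartite matching).
Optimal: Delgado→Frontend role (86 pts), Ivanova→QA role (89 pts), Kapoor→Lead role (96 pts), Watson→Backend role (59 pts), Rivera→Design role (84 pts) — total 86+89+96+59+84 = 414 pts.
Row-greedy (each employee in turn takes its best remaining role) gives 409 pts, worse by 5.
Watson's own top role is Design role (77 pts), but forcing Watson→Design role and reassigning the rest optimally gives only 407 pts — worse by 7.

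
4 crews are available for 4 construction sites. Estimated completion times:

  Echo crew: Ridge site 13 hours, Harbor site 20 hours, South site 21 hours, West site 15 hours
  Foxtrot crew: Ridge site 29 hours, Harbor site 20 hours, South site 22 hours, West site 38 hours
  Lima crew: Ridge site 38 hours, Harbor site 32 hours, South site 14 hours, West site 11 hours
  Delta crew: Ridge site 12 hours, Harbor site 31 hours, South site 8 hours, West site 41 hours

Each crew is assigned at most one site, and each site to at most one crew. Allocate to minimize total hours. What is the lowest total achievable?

Optimal: Echo crew→Ridge site (13 hours), Foxtrot crew→Harbor site (20 hours), Lima crew→West site (11 hours), Delta crew→South site (8 hours) — total 13+20+11+8 = 52 hours.
Column-greedy (each site in turn goes to its cheapest remaining crew) gives 84 hours, worse by 32.

Minimum total: 52 hours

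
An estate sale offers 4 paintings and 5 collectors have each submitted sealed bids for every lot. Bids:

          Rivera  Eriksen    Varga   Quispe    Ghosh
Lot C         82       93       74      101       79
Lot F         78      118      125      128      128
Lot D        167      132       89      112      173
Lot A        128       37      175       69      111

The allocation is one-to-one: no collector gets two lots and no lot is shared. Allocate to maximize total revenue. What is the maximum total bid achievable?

Max total: $571

Optimal: Quispe→Lot C ($101), Ghosh→Lot F ($128), Rivera→Lot D ($167), Varga→Lot A ($175) — total 101+128+167+175 = $571.
Max-entry greedy (repeatedly take the single best remaining cell) gives $569, worse by 2.
No other one-to-one assignment exceeds $571.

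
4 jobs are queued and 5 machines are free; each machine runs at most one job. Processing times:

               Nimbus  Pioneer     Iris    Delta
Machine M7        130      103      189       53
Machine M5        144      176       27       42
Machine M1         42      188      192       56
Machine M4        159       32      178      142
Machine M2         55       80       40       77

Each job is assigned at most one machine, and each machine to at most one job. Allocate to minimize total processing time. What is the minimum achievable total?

Minimum total: 154 min

Treat this as an assignment problem: match each job to one machine.
Optimal: Nimbus→Machine M1 (42 min), Pioneer→Machine M4 (32 min), Iris→Machine M5 (27 min), Delta→Machine M7 (53 min) — total 42+32+27+53 = 154 min.
Swapping Pioneer↔Delta (Pioneer→Machine M7 103 min, Delta→Machine M4 142 min) adds 160.
No other one-to-one assignment undercuts 154 min.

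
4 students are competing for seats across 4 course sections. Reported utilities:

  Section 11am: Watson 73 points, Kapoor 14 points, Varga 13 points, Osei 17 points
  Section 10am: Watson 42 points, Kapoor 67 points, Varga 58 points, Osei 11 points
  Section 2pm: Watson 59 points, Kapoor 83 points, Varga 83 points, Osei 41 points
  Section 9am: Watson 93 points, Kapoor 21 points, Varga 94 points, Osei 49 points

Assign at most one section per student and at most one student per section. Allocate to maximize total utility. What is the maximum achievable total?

Max total: 275 points

Optimal: Watson→Section 11am (73 points), Kapoor→Section 10am (67 points), Varga→Section 9am (94 points), Osei→Section 2pm (41 points) — total 73+67+94+41 = 275 points.
Max-entry greedy (repeatedly take the single best remaining cell) gives 261 points, worse by 14.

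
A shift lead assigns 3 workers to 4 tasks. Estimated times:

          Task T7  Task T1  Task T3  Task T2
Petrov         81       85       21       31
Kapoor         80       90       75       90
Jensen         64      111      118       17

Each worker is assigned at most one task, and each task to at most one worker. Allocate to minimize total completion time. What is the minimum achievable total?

This is the linear assignment problem.
Optimal: Petrov→Task T3 (21 min), Kapoor→Task T7 (80 min), Jensen→Task T2 (17 min) — total 21+80+17 = 118 min.
Column-greedy (each task in turn goes to its cheapest remaining worker) gives 224 min, worse by 106.
Swapping Kapoor↔Jensen (Kapoor→Task T2 90 min, Jensen→Task T7 64 min) adds 57.
Checked against all permutations: 118 min is optimal.

Min total: 118 min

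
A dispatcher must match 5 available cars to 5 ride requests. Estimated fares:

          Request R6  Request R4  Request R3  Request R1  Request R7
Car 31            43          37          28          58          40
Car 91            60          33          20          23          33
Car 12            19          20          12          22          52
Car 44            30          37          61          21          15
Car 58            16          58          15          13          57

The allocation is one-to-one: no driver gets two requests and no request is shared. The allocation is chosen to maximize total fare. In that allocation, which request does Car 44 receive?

Car 44 receives Request R3.

This is a one-to-one assignment (maximum-weight bipartite matching).
Optimal: Car 31→Request R1 ($58), Car 91→Request R6 ($60), Car 12→Request R7 ($52), Car 44→Request R3 ($61), Car 58→Request R4 ($58) — total 58+60+52+61+58 = $289.
Checked against all permutations: $289 is optimal.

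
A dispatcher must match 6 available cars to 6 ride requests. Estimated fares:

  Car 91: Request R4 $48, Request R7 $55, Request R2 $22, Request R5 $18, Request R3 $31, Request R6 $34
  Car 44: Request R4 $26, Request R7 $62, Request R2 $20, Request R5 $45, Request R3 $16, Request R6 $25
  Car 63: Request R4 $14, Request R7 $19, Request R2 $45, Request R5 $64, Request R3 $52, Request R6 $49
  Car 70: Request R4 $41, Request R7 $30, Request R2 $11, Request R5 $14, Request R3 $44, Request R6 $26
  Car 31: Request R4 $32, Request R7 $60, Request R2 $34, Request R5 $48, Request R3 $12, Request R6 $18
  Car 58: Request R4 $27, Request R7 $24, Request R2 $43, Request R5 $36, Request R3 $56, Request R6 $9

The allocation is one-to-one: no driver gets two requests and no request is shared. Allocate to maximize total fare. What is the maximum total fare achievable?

Optimal: Car 91→Request R4 ($48), Car 44→Request R7 ($62), Car 63→Request R6 ($49), Car 70→Request R3 ($44), Car 31→Request R5 ($48), Car 58→Request R2 ($43) — total 48+62+49+44+48+43 = $294.
Column-greedy (each request in turn goes to its best remaining driver) gives $285, worse by 9.
Next-best assignment: Car 91→Request R6, Car 44→Request R7, Car 63→Request R5, Car 70→Request R4, Car 31→Request R2, Car 58→Request R3 = $291.

Max total: $294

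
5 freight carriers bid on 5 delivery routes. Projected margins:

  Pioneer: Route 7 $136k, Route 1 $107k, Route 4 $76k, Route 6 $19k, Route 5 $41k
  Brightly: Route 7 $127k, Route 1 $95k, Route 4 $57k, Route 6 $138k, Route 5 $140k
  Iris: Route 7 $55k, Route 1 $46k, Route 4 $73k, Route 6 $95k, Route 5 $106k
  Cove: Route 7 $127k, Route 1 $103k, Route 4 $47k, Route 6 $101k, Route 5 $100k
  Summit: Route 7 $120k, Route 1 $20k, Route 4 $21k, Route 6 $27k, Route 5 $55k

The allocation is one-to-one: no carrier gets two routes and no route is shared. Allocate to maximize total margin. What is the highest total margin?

This is the linear assignment problem.
Optimal: Pioneer→Route 4 ($76k), Brightly→Route 6 ($138k), Iris→Route 5 ($106k), Cove→Route 1 ($103k), Summit→Route 7 ($120k) — total 76+138+106+103+120 = $543k.
No other one-to-one assignment exceeds $543k.

Maximum total: $543k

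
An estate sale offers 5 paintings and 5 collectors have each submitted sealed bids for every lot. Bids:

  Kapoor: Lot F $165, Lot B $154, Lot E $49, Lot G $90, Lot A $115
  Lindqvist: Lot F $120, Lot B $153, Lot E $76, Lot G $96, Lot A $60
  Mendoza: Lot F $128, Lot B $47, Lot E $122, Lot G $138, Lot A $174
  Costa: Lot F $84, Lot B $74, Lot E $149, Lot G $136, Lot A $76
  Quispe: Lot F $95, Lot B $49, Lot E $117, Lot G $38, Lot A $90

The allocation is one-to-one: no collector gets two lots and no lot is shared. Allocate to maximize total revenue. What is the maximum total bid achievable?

Optimal: Kapoor→Lot F ($165), Lindqvist→Lot B ($153), Mendoza→Lot A ($174), Costa→Lot G ($136), Quispe→Lot E ($117) — total 165+153+174+136+117 = $745.
Next-best assignment: Kapoor→Lot B, Lindqvist→Lot F, Mendoza→Lot A, Costa→Lot G, Quispe→Lot E = $701.
Swapping Costa↔Mendoza (Costa→Lot A $76, Mendoza→Lot G $138) loses 96.

Maximum total: $745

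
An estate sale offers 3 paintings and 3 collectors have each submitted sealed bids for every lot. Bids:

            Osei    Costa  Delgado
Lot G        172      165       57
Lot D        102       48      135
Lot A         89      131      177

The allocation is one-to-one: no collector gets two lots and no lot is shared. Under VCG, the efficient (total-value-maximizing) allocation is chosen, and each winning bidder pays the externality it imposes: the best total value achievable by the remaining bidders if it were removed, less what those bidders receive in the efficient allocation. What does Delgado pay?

Efficient allocation: Osei→Lot D ($102), Costa→Lot G ($165), Delgado→Lot A ($177); total welfare W = $444.
Delgado receives Lot A at value $177, so the others get W − 177 = $267.
Without Delgado: best allocation of the remaining 2 bidders over all 3 lots is Osei→Lot G ($172), Costa→Lot A ($131), total $303.
VCG payment = (others' best without Delgado) − (others' welfare with Delgado) = 303 − 267 = $36.

Delgado pays $36.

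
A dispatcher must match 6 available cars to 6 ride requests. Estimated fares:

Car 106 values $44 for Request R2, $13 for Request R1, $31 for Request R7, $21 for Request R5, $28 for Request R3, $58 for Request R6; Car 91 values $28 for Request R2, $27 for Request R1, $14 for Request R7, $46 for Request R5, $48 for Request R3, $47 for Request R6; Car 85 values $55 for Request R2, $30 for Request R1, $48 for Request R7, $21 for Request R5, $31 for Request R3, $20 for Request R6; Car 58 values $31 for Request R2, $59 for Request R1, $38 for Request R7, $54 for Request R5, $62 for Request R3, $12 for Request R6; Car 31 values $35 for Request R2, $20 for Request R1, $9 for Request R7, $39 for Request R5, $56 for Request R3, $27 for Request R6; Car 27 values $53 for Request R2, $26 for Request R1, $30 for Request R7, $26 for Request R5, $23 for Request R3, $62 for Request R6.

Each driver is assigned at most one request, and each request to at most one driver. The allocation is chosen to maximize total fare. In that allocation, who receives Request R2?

This is a one-to-one assignment (maximum-weight bipartite matching).
Optimal: Car 106→Request R6 ($58), Car 91→Request R5 ($46), Car 85→Request R7 ($48), Car 58→Request R1 ($59), Car 31→Request R3 ($56), Car 27→Request R2 ($53) — total 58+46+48+59+56+53 = $320.
Row-greedy (each driver in turn takes its best remaining request) gives $289, worse by 31.
Car 27's own top request is Request R6 ($62), but forcing Car 27→Request R6 and reassigning the rest optimally gives only $315 — worse by 5.

Car 27 receives Request R2.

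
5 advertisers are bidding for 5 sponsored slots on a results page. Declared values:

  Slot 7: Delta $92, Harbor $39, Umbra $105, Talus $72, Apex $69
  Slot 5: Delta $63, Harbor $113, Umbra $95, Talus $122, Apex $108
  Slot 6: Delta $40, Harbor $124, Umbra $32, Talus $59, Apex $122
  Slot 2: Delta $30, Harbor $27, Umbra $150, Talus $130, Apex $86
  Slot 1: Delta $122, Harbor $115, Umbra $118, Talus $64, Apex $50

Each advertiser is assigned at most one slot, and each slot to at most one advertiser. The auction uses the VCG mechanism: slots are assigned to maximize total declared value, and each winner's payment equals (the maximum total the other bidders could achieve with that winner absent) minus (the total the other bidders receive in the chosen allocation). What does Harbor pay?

Efficient allocation: Delta→Slot 7 ($92), Harbor→Slot 1 ($115), Umbra→Slot 2 ($150), Talus→Slot 5 ($122), Apex→Slot 6 ($122); total welfare W = $601.
Harbor receives Slot 1 at value $115, so the others get W − 115 = $486.
Without Harbor: best allocation of the remaining 4 bidders over all 5 slots is Delta→Slot 1 ($122), Umbra→Slot 2 ($150), Talus→Slot 5 ($122), Apex→Slot 6 ($122), total $516.
VCG payment = (others' best without Harbor) − (others' welfare with Harbor) = 516 − 486 = $30.

Harbor pays $30.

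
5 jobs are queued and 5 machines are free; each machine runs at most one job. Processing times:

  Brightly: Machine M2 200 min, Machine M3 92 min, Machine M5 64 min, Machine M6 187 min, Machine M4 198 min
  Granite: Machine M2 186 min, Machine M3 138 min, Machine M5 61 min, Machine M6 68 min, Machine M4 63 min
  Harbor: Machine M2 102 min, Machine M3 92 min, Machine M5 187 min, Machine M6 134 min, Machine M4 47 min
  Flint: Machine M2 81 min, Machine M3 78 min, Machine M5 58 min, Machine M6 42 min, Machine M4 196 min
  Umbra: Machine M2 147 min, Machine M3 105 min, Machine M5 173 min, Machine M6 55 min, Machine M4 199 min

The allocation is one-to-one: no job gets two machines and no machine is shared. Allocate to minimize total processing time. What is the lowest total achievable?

Minimum total: 336 min

Optimal: Brightly→Machine M3 (92 min), Granite→Machine M5 (61 min), Harbor→Machine M4 (47 min), Flint→Machine M2 (81 min), Umbra→Machine M6 (55 min) — total 92+61+47+81+55 = 336 min.
Min-entry greedy (repeatedly take the single cheapest remaining cell) gives 389 min, worse by 53.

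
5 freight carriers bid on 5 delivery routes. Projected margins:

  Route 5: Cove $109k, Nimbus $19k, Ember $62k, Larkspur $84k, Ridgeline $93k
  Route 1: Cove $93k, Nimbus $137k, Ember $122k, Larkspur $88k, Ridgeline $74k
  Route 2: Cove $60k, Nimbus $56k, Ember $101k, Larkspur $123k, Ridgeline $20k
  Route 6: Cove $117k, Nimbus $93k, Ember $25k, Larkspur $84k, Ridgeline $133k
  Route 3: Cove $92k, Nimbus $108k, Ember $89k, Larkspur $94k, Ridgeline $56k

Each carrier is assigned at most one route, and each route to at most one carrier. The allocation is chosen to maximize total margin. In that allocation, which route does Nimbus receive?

Optimal: Cove→Route 5 ($109k), Nimbus→Route 3 ($108k), Ember→Route 1 ($122k), Larkspur→Route 2 ($123k), Ridgeline→Route 6 ($133k) — total 109+108+122+123+133 = $595k.
Max-entry greedy (repeatedly take the single best remaining cell) gives $591k, worse by 4.
Nimbus's own top route is Route 1 ($137k), but forcing Nimbus→Route 1 and reassigning the rest optimally gives only $591k — worse by 4.

Nimbus receives Route 3.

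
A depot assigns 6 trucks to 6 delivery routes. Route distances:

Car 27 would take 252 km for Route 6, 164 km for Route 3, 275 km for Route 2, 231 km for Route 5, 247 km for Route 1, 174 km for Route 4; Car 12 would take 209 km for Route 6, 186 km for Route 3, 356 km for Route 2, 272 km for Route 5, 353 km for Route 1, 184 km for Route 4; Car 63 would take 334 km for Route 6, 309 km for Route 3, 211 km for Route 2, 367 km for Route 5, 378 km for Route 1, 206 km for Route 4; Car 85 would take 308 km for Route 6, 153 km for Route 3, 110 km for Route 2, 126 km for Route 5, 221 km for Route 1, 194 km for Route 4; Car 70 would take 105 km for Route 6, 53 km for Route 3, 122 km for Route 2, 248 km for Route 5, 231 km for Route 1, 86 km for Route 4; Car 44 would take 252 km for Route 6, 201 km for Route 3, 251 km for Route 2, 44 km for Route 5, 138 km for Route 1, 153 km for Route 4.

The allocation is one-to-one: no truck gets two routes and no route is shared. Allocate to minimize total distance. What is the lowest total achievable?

Optimal: Car 27→Route 1 (247 km), Car 12→Route 6 (209 km), Car 63→Route 4 (206 km), Car 85→Route 2 (110 km), Car 70→Route 3 (53 km), Car 44→Route 5 (44 km) — total 247+209+206+110+53+44 = 869 km.
Column-greedy (each route in turn goes to its cheapest remaining truck) gives 944 km, worse by 75.
Next-best assignment: Car 27→Route 1, Car 12→Route 3, Car 63→Route 4, Car 85→Route 2, Car 70→Route 6, Car 44→Route 5 = 898 km.
Every other assignment is strictly worse.

Min total: 869 km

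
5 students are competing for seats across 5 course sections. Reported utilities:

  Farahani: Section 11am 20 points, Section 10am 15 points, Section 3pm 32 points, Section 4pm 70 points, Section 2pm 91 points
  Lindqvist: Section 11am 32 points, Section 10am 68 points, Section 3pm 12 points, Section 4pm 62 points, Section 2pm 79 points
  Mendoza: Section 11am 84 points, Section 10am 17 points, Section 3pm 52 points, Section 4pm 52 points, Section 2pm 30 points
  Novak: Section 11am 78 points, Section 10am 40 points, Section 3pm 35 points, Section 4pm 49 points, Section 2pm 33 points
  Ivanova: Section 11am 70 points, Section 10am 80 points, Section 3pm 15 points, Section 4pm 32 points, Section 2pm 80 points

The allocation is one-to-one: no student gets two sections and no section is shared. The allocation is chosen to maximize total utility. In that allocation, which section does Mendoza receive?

This is the linear assignment problem.
Optimal: Farahani→Section 2pm (91 points), Lindqvist→Section 4pm (62 points), Mendoza→Section 3pm (52 points), Novak→Section 11am (78 points), Ivanova→Section 10am (80 points) — total 91+62+52+78+80 = 363 points.
Column-greedy (each section in turn goes to its best remaining student) gives 348 points, worse by 15.
Next-best assignment: Farahani→Section 4pm, Lindqvist→Section 2pm, Mendoza→Section 3pm, Novak→Section 11am, Ivanova→Section 10am = 359 points.
No other one-to-one assignment exceeds 363 points.
Mendoza's own top section is Section 11am (84 points), but forcing Mendoza→Section 11am and reassigning the rest optimally gives only 352 points — worse by 11.

Mendoza receives Section 3pm.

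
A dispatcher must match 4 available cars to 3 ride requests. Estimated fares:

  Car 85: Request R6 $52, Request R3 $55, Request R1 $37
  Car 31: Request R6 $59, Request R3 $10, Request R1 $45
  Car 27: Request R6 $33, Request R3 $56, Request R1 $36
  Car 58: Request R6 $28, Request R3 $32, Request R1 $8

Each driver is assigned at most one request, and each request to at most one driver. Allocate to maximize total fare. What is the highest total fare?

Optimal: Car 85→Request R6 ($52), Car 27→Request R3 ($56), Car 31→Request R1 ($45) — total 52+56+45 = $153.
Row-greedy (each driver in turn takes its best remaining request) gives $150, worse by 3.
Checked against all permutations: $153 is optimal.

Maximum total: $153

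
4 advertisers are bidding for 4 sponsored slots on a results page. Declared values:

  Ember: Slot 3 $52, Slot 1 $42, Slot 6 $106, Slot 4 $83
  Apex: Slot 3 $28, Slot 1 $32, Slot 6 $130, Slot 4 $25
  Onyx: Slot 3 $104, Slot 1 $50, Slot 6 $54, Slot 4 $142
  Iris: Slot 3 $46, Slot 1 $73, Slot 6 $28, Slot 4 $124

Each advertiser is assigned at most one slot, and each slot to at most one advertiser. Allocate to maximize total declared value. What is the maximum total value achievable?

This is a one-to-one assignment (maximum-weight bipartite matching).
Optimal: Ember→Slot 1 ($42), Apex→Slot 6 ($130), Onyx→Slot 3 ($104), Iris→Slot 4 ($124) — total 42+130+104+124 = $400.
Max-entry greedy (repeatedly take the single best remaining cell) gives $397, worse by 3.
Swapping Apex↔Onyx (Apex→Slot 3 $28, Onyx→Slot 6 $54) loses 152.

Maximum total: $400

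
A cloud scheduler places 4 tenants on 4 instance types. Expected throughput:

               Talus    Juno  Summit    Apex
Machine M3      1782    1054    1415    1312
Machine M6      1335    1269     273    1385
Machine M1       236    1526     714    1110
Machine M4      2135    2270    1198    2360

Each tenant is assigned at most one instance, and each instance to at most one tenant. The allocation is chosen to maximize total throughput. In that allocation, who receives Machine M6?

Talus receives Machine M6.

Optimal: Talus→Machine M6 (1335 ops/s), Juno→Machine M1 (1526 ops/s), Summit→Machine M3 (1415 ops/s), Apex→Machine M4 (2360 ops/s) — total 1335+1526+1415+2360 = 6636 ops/s.
Row-greedy (each tenant in turn takes its best remaining instance) gives 6461 ops/s, worse by 175.
Talus's own top instance is Machine M4 (2135 ops/s), but forcing Talus→Machine M4 and reassigning the rest optimally gives only 6461 ops/s — worse by 175.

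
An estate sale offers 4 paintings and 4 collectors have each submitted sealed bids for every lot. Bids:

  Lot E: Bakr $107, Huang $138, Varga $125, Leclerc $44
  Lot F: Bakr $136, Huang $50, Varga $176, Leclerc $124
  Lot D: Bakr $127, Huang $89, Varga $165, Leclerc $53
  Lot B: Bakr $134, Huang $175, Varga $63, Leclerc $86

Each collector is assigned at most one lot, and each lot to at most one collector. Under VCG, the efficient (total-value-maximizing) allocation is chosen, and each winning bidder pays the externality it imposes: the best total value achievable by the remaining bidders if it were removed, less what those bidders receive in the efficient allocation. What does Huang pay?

Efficient allocation: Bakr→Lot E ($107), Huang→Lot B ($175), Varga→Lot D ($165), Leclerc→Lot F ($124); total welfare W = $571.
Huang receives Lot B at value $175, so the others get W − 175 = $396.
Without Huang: best allocation of the remaining 3 bidders over all 4 lots is Bakr→Lot B ($134), Varga→Lot D ($165), Leclerc→Lot F ($124), total $423.
VCG payment = (others' best without Huang) − (others' welfare with Huang) = 423 − 396 = $27.

Huang pays $27.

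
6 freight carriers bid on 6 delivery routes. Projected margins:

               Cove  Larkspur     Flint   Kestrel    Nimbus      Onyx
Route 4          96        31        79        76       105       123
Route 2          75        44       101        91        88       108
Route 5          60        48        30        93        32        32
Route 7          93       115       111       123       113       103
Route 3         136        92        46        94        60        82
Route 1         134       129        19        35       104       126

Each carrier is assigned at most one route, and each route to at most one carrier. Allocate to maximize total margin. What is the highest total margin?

Maximum total: $695k

Optimal: Cove→Route 3 ($136k), Larkspur→Route 1 ($129k), Flint→Route 2 ($101k), Kestrel→Route 5 ($93k), Nimbus→Route 7 ($113k), Onyx→Route 4 ($123k) — total 136+129+101+93+113+123 = $695k.
Column-greedy (each route in turn goes to its best remaining carrier) gives $672k, worse by 23.
Checked against all permutations: $695k is optimal.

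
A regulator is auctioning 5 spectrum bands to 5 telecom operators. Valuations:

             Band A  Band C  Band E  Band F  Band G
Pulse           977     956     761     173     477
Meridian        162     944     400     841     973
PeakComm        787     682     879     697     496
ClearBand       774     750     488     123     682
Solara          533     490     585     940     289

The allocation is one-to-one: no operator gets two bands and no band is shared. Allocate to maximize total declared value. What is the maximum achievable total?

Max total: $4522M

This is a one-to-one assignment (maximum-weight bipartite matching).
Optimal: Pulse→Band C ($956M), Meridian→Band G ($973M), PeakComm→Band E ($879M), ClearBand→Band A ($774M), Solara→Band F ($940M) — total 956+973+879+774+940 = $4522M.
Column-greedy (each band in turn goes to its best remaining operator) gives $4422M, worse by 100.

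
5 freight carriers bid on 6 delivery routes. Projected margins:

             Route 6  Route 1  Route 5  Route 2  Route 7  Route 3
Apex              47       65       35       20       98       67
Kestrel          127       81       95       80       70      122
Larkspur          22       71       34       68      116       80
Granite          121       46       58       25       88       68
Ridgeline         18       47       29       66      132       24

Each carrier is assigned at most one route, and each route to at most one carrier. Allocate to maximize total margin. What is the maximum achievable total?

Maximum total: $508k

Optimal: Apex→Route 1 ($65k), Kestrel→Route 3 ($122k), Larkspur→Route 2 ($68k), Granite→Route 6 ($121k), Ridgeline→Route 7 ($132k) — total 65+122+68+121+132 = $508k.
Column-greedy (each route in turn goes to its best remaining carrier) gives $420k, worse by 88.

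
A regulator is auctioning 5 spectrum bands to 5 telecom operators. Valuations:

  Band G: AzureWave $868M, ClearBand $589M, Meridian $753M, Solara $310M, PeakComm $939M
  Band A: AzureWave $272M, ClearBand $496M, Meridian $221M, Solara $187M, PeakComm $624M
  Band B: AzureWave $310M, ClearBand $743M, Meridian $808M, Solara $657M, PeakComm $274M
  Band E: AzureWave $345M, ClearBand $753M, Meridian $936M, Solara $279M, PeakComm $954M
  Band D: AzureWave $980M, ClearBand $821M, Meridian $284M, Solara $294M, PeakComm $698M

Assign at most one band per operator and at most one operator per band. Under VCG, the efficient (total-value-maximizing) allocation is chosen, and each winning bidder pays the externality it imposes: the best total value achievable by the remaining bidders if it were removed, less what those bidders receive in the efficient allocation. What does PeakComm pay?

Efficient allocation: AzureWave→Band D ($980M), ClearBand→Band A ($496M), Meridian→Band E ($936M), Solara→Band B ($657M), PeakComm→Band G ($939M); total welfare W = $4008M.
PeakComm receives Band G at value $939M, so the others get W − 939 = $3069M.
Without PeakComm: best allocation of the remaining 4 bidders over all 5 bands is AzureWave→Band G ($868M), ClearBand→Band D ($821M), Meridian→Band E ($936M), Solara→Band B ($657M), total $3282M.
VCG payment = (others' best without PeakComm) − (others' welfare with PeakComm) = 3282 − 3069 = $213M.

PeakComm pays $213M.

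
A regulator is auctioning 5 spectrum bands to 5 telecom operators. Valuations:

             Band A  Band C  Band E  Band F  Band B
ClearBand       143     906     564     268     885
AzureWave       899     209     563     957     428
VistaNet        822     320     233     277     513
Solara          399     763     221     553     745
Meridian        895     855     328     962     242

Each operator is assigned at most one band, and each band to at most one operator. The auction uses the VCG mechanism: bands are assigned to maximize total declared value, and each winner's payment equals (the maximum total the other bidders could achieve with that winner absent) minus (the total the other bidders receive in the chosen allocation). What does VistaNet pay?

VistaNet pays $336M.

Efficient allocation: ClearBand→Band C ($906M), AzureWave→Band E ($563M), VistaNet→Band A ($822M), Solara→Band B ($745M), Meridian→Band F ($962M); total welfare W = $3998M.
VistaNet receives Band A at value $822M, so the others get W − 822 = $3176M.
Without VistaNet: best allocation of the remaining 4 bidders over all 5 bands is ClearBand→Band C ($906M), AzureWave→Band A ($899M), Solara→Band B ($745M), Meridian→Band F ($962M), total $3512M.
VCG payment = (others' best without VistaNet) − (others' welfare with VistaNet) = 3512 − 3176 = $336M.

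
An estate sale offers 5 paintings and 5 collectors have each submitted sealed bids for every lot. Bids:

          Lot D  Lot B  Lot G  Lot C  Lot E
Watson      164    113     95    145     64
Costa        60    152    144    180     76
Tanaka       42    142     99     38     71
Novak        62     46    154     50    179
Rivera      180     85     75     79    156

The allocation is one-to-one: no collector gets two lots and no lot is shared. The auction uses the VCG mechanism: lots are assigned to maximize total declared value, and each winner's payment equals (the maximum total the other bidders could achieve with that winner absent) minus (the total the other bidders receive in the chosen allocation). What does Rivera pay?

Efficient allocation: Watson→Lot D ($164), Costa→Lot C ($180), Tanaka→Lot B ($142), Novak→Lot G ($154), Rivera→Lot E ($156); total welfare W = $796.
Rivera receives Lot E at value $156, so the others get W − 156 = $640.
Without Rivera: best allocation of the remaining 4 bidders over all 5 lots is Watson→Lot D ($164), Costa→Lot C ($180), Tanaka→Lot B ($142), Novak→Lot E ($179), total $665.
VCG payment = (others' best without Rivera) − (others' welfare with Rivera) = 665 − 640 = $25.

Rivera pays $25.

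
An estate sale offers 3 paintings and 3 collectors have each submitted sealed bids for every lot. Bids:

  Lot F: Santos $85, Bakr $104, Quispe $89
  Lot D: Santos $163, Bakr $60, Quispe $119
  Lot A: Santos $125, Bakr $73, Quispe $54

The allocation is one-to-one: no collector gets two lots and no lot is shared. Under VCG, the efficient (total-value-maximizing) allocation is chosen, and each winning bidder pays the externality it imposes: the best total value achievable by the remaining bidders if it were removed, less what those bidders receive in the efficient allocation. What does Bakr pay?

Efficient allocation: Santos→Lot A ($125), Bakr→Lot F ($104), Quispe→Lot D ($119); total welfare W = $348.
Bakr receives Lot F at value $104, so the others get W − 104 = $244.
Without Bakr: best allocation of the remaining 2 bidders over all 3 lots is Santos→Lot D ($163), Quispe→Lot F ($89), total $252.
VCG payment = (others' best without Bakr) − (others' welfare with Bakr) = 252 − 244 = $8.

Bakr pays $8.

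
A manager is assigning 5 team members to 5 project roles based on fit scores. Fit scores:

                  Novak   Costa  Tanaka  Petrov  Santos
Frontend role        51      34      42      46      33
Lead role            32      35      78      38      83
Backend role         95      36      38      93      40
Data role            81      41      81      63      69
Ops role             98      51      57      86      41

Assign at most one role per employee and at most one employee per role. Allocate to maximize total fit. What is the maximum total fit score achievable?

This is the linear assignment problem.
Optimal: Novak→Ops role (98 pts), Costa→Frontend role (34 pts), Tanaka→Data role (81 pts), Petrov→Backend role (93 pts), Santos→Lead role (83 pts) — total 98+34+81+93+83 = 389 pts.

Max total: 389 pts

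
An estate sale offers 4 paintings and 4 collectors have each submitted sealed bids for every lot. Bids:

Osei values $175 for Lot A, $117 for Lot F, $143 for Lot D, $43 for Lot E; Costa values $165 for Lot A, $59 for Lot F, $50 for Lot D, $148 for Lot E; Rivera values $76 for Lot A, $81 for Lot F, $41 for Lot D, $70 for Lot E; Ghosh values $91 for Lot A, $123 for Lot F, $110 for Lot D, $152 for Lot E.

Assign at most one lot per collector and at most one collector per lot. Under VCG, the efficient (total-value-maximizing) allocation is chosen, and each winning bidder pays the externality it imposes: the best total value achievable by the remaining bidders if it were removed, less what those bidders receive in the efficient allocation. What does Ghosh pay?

Efficient allocation: Osei→Lot D ($143), Costa→Lot A ($165), Rivera→Lot F ($81), Ghosh→Lot E ($152); total welfare W = $541.
Ghosh receives Lot E at value $152, so the others get W − 152 = $389.
Without Ghosh: best allocation of the remaining 3 bidders over all 4 lots is Osei→Lot A ($175), Costa→Lot E ($148), Rivera→Lot F ($81), total $404.
VCG payment = (others' best without Ghosh) − (others' welfare with Ghosh) = 404 − 389 = $15.

Ghosh pays $15.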